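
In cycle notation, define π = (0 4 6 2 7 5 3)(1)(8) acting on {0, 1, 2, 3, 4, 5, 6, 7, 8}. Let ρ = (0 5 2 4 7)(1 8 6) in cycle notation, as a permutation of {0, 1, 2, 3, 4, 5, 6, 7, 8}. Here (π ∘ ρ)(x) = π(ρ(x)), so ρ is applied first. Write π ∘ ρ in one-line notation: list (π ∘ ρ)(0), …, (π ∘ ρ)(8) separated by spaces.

(π ∘ ρ)(x) = π(ρ(x)). Computing each image: π(ρ(0)) = π(5) = 3, π(ρ(1)) = π(8) = 8, π(ρ(2)) = π(4) = 6, π(ρ(3)) = π(3) = 0, π(ρ(4)) = π(7) = 5, π(ρ(5)) = π(2) = 7, π(ρ(6)) = π(1) = 1, π(ρ(7)) = π(0) = 4, π(ρ(8)) = π(6) = 2.
Hence π ∘ ρ = [3 8 6 0 5 7 1 4 2].

3 8 6 0 5 7 1 4 2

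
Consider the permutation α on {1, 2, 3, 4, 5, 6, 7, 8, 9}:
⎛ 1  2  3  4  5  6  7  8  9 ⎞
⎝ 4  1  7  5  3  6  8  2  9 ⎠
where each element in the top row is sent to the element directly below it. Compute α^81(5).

Tracing 5 → 3 → … returns to 5 after 7 steps, so 5 lies in a 7-cycle (1 4 5 3 7 8 2).
On a 7-cycle, α^7 is the identity, so α^81 = α^4 there (81 ≡ 4 mod 7).
Stepping 4 places around the cycle: 5 → 3 → 7 → 8 → 2.

2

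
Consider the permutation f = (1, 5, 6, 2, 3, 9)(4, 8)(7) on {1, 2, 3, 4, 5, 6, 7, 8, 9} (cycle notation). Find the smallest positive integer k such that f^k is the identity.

The cycle type of f is (6, 2, 1).
The order is lcm(6, 2) = 6.

6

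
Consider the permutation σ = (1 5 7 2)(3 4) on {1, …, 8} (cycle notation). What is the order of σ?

The disjoint cycles have lengths 4, 2, 1, 1.
The order of σ is the least common multiple of its cycle lengths: lcm(4, 2) = 4.

4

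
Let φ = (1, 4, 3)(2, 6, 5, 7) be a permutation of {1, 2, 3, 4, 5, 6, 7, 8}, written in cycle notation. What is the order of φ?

The cycle type of φ is (4, 3, 1).
The order is lcm(4, 3) = 12.

12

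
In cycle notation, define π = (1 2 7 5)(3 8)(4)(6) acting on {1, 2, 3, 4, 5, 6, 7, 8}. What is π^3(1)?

1 lies in the 4-cycle (1 2 7 5).
Stepping 3 places around the cycle: 1 → 2 → 7 → 5.

5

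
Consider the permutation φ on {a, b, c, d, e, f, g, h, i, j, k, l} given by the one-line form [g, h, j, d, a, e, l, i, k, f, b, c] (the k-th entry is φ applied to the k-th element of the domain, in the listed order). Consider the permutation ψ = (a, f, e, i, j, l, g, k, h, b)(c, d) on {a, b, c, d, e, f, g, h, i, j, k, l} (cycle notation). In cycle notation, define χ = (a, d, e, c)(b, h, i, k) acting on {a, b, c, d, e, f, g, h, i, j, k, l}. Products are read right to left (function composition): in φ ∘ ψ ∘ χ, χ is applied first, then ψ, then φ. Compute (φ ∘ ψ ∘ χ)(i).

i

Apply the permutations in order: χ(i) = k, then ψ(k) = h, then φ(h) = i. So (φ ∘ ψ ∘ χ)(i) = i.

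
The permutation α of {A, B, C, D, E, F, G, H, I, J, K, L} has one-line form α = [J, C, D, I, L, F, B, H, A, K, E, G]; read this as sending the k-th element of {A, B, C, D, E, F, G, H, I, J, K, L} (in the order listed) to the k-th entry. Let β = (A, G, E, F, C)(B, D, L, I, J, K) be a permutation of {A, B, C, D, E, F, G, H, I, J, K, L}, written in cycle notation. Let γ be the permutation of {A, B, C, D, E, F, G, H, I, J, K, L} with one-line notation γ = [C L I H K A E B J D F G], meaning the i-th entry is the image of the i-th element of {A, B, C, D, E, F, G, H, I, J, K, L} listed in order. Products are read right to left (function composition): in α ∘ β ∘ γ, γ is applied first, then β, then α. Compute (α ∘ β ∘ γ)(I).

E

(α ∘ β ∘ γ)(I) = α(β(γ(I))). γ(I) = J, then β(J) = K, then α(K) = E, so the result is E.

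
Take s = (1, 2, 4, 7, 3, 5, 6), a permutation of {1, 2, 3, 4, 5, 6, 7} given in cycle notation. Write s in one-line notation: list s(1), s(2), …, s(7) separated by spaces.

Reading each image from the cycles: 1→2, 2→4, 3→5, 4→7, 5→6, 6→1, 7→3.
Listing these in domain order gives 2 4 5 7 6 1 3.

2 4 5 7 6 1 3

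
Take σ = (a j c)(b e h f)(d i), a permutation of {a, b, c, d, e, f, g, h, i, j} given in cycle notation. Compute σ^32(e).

e

e lies in the 4-cycle (b e h f).
On a 4-cycle, σ^4 is the identity, so σ^32 = σ^0 there (32 ≡ 0 mod 4).
So σ^32(e) = e.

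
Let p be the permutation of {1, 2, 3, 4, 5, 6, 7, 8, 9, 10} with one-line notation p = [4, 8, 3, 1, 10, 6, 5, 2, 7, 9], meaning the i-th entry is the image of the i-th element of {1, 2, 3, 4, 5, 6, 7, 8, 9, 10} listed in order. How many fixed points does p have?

The fixed points (elements with p(x) = x) are {3, 6}, so there are 2.

2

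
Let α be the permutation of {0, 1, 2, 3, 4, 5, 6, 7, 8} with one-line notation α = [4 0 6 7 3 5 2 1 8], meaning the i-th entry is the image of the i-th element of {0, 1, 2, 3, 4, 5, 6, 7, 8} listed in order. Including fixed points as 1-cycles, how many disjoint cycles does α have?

4

The cycle decomposition is (0 4 3 7 1)(2 6)(5)(8), which has 4 cycles (counting 1-cycles).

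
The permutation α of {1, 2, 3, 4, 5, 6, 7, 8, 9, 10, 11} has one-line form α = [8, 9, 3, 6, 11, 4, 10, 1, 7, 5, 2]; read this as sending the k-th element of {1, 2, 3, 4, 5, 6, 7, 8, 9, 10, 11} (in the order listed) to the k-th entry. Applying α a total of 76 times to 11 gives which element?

10

Tracing 11 → 2 → … returns to 11 after 6 steps, so 11 lies in a 6-cycle (2 9 7 10 5 11).
Powers repeat with period 6 on this cycle, and 76 mod 6 = 4, so α^76(11) = α^4(11).
Stepping 4 places around the cycle: 11 → 2 → 9 → 7 → 10.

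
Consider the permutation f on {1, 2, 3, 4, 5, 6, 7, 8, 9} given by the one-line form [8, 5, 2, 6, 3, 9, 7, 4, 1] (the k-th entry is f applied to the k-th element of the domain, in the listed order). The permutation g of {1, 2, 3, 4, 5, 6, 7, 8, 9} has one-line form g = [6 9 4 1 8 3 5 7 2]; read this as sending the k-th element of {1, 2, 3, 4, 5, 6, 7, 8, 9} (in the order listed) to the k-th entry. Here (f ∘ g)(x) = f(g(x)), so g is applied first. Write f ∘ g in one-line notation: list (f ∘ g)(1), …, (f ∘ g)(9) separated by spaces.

9 1 6 8 4 2 3 7 5

(f ∘ g)(x) = f(g(x)). Computing each image: f(g(1)) = f(6) = 9, f(g(2)) = f(9) = 1, f(g(3)) = f(4) = 6, f(g(4)) = f(1) = 8, f(g(5)) = f(8) = 4, f(g(6)) = f(3) = 2, f(g(7)) = f(5) = 3, f(g(8)) = f(7) = 7, f(g(9)) = f(2) = 5.
Hence f ∘ g = [9 1 6 8 4 2 3 7 5].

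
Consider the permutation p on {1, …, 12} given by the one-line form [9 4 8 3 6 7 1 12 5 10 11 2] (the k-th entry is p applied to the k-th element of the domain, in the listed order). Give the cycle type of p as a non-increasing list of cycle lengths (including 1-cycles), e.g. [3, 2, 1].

[5, 5, 1, 1]

The disjoint cycles are (1 9 5 6 7)(2 4 3 8 12)(10)(11), with lengths 5, 5, 1, 1 in non-increasing order.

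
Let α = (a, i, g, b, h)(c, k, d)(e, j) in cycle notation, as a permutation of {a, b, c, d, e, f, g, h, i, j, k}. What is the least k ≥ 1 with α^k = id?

The cycle type of α is (5, 3, 2, 1).
The order of α is the least common multiple of its cycle lengths: lcm(5, 3, 2) = 30.

30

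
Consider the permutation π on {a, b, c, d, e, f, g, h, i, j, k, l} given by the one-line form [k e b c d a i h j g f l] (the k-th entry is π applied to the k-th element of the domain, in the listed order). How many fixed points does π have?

2

The fixed points (elements with π(x) = x) are {h, l}, so there are 2.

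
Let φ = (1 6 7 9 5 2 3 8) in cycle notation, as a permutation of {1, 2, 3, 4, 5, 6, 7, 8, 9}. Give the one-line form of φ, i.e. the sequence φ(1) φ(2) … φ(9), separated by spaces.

Image by image: 1→6, 2→3, 3→8, 4→4, 5→2, 6→7, 7→9, 8→1, 9→5.
Listing these in domain order gives 6 3 8 4 2 7 9 1 5.

6 3 8 4 2 7 9 1 5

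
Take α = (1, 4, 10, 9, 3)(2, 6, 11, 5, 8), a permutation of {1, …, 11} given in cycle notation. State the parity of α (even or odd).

The cycle lengths are 5, 5, 1.
A cycle of length ℓ contributes ℓ−1 transpositions, so α is a product of 4 + 4 = 8 transpositions — even.

even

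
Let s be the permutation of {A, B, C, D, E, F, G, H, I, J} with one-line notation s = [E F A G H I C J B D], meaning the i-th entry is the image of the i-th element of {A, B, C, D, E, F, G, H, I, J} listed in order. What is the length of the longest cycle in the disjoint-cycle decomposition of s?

7

Decomposing into disjoint cycles gives (A E H J D G C)(B F I); the longest has length 7.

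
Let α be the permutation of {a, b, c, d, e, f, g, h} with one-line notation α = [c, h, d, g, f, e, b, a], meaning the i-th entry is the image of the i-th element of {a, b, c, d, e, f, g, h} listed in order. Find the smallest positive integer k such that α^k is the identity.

Writing α as disjoint cycles, the cycle lengths are 6, 2.
The order of α is the least common multiple of its cycle lengths: lcm(6, 2) = 6.

6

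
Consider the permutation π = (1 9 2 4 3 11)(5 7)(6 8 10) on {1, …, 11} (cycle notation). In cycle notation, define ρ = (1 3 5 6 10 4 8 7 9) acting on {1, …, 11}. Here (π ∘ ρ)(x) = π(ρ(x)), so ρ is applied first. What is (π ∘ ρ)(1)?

First apply ρ: ρ(1) = 3, then π(3) = 11. Thus (π ∘ ρ)(1) = 11.

11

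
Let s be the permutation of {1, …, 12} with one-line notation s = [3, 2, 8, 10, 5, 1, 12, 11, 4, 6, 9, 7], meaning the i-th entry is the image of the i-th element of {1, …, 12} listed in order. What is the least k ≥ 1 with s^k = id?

8

Decomposing into disjoint cycles gives cycle lengths 8, 2, 1, 1.
The order of s is the least common multiple of its cycle lengths: lcm(8, 2) = 8.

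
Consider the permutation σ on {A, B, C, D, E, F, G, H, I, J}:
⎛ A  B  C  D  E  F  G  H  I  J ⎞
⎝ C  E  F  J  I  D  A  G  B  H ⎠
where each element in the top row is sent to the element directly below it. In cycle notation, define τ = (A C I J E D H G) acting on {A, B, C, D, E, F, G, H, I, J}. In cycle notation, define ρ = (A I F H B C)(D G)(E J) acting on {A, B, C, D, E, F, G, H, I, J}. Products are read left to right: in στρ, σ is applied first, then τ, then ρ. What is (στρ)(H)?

I

Chase H: σ(H) = G; τ(G) = A; ρ(A) = I. Hence (στρ)(H) = I.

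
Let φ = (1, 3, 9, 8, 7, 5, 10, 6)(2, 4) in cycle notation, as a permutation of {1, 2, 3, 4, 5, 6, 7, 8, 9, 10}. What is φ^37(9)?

6

9 lies in the 8-cycle (1, 3, 9, 8, 7, 5, 10, 6).
On an 8-cycle, φ^8 is the identity, so φ^37 = φ^5 there (37 ≡ 5 mod 8).
Advancing 5 steps from 9: 9 → 8 → 7 → 5 → 10 → 6.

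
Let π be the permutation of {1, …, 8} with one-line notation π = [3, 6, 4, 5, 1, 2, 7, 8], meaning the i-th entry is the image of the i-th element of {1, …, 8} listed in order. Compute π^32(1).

1

Tracing 1 → 3 → … returns to 1 after 4 steps, so 1 lies in a 4-cycle (1 3 4 5).
Since the cycle has length 4, π^32 acts on it the same as π^0 (32 mod 4 = 0).
So π^32(1) = 1.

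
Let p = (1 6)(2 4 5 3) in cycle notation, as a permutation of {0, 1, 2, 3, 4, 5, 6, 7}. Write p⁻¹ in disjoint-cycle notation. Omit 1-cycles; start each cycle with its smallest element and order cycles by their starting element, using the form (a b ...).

(1 6)(2 3 5 4)

Inverting a permutation written in cycle notation just reverses the order within every cycle.
Reversing each cycle of p and rotating so the smallest element leads gives (1 6)(2 3 5 4).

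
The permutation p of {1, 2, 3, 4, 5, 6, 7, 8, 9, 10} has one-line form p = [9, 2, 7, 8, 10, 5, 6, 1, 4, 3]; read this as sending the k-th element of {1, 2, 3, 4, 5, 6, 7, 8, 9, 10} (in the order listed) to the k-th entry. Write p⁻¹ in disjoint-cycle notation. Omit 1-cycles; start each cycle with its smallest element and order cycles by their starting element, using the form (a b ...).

The cycle decomposition of p is (1 9 4 8)(3 7 6 5 10).
The inverse reverses every cycle; in canonical form, p⁻¹ = (1 8 4 9)(3 10 5 6 7).

(1 8 4 9)(3 10 5 6 7)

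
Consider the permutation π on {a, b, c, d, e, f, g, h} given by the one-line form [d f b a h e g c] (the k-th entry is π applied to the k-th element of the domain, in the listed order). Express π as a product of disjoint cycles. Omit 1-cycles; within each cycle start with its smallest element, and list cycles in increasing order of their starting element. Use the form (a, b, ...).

(a, d)(b, f, e, h, c)

From a: a → d → a, closing the cycle (a, d).
Repeating from the next unused element and collecting all non-trivial cycles gives (a, d)(b, f, e, h, c).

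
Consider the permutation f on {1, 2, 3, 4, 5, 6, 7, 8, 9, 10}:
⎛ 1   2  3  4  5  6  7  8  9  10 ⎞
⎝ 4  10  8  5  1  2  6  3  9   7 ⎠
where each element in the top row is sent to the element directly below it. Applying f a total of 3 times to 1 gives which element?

Tracing 1 → 4 → … returns to 1 after 3 steps, so 1 lies in a 3-cycle (1 4 5).
Powers repeat with period 3 on this cycle, and 3 mod 3 = 0, so f^3(1) = f^0(1).
So f^3(1) = 1.

1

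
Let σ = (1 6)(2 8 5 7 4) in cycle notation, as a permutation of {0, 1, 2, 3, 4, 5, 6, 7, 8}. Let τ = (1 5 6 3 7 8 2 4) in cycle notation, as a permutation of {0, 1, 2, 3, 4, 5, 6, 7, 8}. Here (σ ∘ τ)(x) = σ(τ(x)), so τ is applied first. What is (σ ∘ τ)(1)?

7

First apply τ: τ(1) = 5, then σ(5) = 7. Thus (σ ∘ τ)(1) = 7.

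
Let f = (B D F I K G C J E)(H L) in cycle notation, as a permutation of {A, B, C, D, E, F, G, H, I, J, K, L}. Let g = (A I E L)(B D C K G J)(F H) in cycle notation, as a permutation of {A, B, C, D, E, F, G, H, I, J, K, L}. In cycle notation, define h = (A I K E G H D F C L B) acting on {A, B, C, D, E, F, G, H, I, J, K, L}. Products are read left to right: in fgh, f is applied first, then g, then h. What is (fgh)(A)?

Apply the permutations in order: f(A) = A, then g(A) = I, then h(I) = K. So (fgh)(A) = K.

K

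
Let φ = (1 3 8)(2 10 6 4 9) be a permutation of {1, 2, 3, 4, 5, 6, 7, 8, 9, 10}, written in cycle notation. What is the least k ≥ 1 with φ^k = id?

15

The disjoint cycles have lengths 5, 3, 1, 1.
Since disjoint cycles commute, ord(φ) = lcm(5, 3) = 15.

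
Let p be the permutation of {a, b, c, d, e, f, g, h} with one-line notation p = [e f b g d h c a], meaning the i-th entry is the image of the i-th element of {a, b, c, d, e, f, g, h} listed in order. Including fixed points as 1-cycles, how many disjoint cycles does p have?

1

The cycle decomposition is (a, e, d, g, c, b, f, h), which has 1 cycle (counting 1-cycles).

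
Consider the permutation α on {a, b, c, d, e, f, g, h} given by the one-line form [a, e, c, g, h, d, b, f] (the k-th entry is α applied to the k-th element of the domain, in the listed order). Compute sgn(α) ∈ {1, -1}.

-1

In disjoint-cycle form the cycle lengths are 6, 1, 1.
A cycle of length ℓ contributes ℓ−1 transpositions, so α is a product of 5 transpositions — odd.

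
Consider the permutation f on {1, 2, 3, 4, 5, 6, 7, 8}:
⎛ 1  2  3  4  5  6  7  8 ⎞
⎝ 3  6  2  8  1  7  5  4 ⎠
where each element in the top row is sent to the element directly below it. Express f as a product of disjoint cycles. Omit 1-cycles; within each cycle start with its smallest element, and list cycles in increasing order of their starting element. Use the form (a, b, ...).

From 1: 1 → 3 → 2 → 6 → 7 → 5 → 1, closing the cycle (1, 3, 2, 6, 7, 5).
Continuing from each remaining unvisited element yields (1, 3, 2, 6, 7, 5)(4, 8).

(1, 3, 2, 6, 7, 5)(4, 8)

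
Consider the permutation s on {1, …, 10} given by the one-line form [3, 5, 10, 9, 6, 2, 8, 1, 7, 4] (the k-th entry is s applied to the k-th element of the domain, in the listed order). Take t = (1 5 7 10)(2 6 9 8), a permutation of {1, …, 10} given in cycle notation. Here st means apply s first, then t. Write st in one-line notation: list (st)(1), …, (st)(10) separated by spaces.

(st)(x) = t(s(x)). Computing each image: t(s(1)) = t(3) = 3, t(s(2)) = t(5) = 7, t(s(3)) = t(10) = 1, t(s(4)) = t(9) = 8, t(s(5)) = t(6) = 9, t(s(6)) = t(2) = 6, t(s(7)) = t(8) = 2, t(s(8)) = t(1) = 5, t(s(9)) = t(7) = 10, t(s(10)) = t(4) = 4.
Hence st = [3 7 1 8 9 6 2 5 10 4].

3 7 1 8 9 6 2 5 10 4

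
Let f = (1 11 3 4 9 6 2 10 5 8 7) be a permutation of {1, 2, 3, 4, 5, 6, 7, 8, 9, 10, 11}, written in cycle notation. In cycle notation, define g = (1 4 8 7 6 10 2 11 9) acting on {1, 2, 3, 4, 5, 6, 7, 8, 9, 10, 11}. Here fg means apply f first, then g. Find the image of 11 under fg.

3

First apply f: f(11) = 3, then g(3) = 3. Thus (fg)(11) = 3.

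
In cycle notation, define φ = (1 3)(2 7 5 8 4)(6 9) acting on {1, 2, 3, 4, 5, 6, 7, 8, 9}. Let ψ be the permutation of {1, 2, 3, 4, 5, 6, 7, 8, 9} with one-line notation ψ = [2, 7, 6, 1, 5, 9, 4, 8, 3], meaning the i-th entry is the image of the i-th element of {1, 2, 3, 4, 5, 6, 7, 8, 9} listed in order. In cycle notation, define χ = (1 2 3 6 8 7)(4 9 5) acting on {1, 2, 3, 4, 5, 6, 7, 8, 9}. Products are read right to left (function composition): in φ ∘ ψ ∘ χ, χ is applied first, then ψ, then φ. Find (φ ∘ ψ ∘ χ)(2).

Apply the permutations in order: χ(2) = 3, then ψ(3) = 6, then φ(6) = 9. So (φ ∘ ψ ∘ χ)(2) = 9.

9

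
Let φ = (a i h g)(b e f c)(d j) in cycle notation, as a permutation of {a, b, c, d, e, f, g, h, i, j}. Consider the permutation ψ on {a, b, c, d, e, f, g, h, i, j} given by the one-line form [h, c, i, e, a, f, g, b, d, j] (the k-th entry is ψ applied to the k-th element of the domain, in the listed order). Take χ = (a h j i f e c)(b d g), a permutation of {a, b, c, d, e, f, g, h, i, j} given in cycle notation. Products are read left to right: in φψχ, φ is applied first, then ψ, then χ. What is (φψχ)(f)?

Chase f: φ(f) = c; ψ(c) = i; χ(i) = f. Hence (φψχ)(f) = f.

f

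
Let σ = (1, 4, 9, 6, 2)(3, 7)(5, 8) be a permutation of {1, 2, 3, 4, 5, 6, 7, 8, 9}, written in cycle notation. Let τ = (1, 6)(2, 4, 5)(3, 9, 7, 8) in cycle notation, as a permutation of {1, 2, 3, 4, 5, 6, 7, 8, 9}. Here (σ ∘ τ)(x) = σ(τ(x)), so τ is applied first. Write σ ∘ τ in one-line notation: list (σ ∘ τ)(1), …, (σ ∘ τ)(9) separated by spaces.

2 9 6 8 1 4 5 7 3

For each element, apply τ then σ: 1 → 6 → 2; 2 → 4 → 9; 3 → 9 → 6; 4 → 5 → 8; 5 → 2 → 1; 6 → 1 → 4; 7 → 8 → 5; 8 → 3 → 7; 9 → 7 → 3.
So σ ∘ τ in one-line form is 2 9 6 8 1 4 5 7 3.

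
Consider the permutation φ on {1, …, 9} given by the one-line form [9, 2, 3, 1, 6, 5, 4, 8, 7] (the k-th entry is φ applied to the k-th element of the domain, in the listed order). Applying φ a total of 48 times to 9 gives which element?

Tracing 9 → 7 → … returns to 9 after 4 steps, so 9 lies in a 4-cycle (1, 9, 7, 4).
Powers repeat with period 4 on this cycle, and 48 mod 4 = 0, so φ^48(9) = φ^0(9).
So φ^48(9) = 9.

9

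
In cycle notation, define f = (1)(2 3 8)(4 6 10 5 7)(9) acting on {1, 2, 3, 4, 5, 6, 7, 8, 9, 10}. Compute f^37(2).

2 lies in the 3-cycle (2 3 8).
Since the cycle has length 3, f^37 acts on it the same as f^1 (37 mod 3 = 1).
Stepping 1 place around the cycle: 2 → 3.

3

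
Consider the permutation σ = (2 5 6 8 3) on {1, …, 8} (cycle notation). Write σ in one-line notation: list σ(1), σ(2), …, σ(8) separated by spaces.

Reading each image from the cycles: 1↦1, 2↦5, 3↦2, 4↦4, 5↦6, 6↦8, 7↦7, 8↦3.
Listing these in domain order gives 1 5 2 4 6 8 7 3.

1 5 2 4 6 8 7 3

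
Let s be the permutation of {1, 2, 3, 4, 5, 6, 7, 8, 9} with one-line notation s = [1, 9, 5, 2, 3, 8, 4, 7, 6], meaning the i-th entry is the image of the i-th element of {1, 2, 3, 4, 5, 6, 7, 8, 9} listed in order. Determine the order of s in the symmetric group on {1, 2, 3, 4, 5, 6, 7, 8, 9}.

The disjoint-cycle form of s has cycle lengths 6, 2, 1.
Since disjoint cycles commute, ord(s) = lcm(6, 2) = 6.

6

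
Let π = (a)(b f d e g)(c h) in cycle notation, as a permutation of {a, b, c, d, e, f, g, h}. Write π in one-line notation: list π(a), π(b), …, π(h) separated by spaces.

a f h e g d b c

Image by image: a→a, b→f, c→h, d→e, e→g, f→d, g→b, h→c.
So the one-line form is a f h e g d b c.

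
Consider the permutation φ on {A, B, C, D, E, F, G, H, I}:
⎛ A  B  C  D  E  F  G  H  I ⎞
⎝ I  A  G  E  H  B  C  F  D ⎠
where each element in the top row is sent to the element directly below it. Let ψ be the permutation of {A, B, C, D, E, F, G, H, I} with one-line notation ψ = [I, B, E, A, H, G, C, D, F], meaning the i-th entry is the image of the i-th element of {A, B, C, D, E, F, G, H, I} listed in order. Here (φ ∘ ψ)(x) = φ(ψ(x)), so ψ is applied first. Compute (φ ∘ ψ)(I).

(φ ∘ ψ)(I) = φ(ψ(I)). ψ(I) = F, then φ(F) = B. So (φ ∘ ψ)(I) = B.

B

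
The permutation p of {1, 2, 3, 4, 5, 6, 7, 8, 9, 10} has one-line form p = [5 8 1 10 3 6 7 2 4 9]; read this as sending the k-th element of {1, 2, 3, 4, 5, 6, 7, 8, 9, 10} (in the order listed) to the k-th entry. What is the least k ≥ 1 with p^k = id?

6

Writing p as disjoint cycles, the cycle lengths are 3, 3, 2, 1, 1.
Since disjoint cycles commute, ord(p) = lcm(3, 3, 2) = 6.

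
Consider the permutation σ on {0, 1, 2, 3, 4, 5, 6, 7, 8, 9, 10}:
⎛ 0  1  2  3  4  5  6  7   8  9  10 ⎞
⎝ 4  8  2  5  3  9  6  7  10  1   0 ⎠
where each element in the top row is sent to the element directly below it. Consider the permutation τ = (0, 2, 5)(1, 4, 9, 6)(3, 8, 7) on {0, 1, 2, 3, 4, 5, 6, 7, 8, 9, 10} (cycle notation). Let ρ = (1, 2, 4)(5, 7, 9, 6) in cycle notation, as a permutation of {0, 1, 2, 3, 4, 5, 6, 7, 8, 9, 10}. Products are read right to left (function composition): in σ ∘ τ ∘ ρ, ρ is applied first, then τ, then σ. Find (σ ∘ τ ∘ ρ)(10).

Apply the permutations in order: ρ(10) = 10, then τ(10) = 10, then σ(10) = 0. So (σ ∘ τ ∘ ρ)(10) = 0.

0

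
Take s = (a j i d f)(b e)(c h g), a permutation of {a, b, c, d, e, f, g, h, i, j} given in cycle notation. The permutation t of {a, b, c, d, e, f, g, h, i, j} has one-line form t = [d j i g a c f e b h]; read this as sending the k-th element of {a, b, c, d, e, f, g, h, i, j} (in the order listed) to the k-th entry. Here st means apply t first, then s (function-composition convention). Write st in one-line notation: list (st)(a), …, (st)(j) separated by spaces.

(st)(x) = s(t(x)). Computing each image: s(t(a)) = s(d) = f, s(t(b)) = s(j) = i, s(t(c)) = s(i) = d, s(t(d)) = s(g) = c, s(t(e)) = s(a) = j, s(t(f)) = s(c) = h, s(t(g)) = s(f) = a, s(t(h)) = s(e) = b, s(t(i)) = s(b) = e, s(t(j)) = s(h) = g.
Hence st = [f i d c j h a b e g].

f i d c j h a b e g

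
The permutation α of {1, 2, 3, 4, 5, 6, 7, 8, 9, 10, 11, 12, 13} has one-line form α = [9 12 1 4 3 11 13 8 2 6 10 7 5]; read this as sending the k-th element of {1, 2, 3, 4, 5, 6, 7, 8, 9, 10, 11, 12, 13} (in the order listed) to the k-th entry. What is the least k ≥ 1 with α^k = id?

Writing α as disjoint cycles, the cycle lengths are 8, 3, 1, 1.
The order of α is the least common multiple of its cycle lengths: lcm(8, 3) = 24.

24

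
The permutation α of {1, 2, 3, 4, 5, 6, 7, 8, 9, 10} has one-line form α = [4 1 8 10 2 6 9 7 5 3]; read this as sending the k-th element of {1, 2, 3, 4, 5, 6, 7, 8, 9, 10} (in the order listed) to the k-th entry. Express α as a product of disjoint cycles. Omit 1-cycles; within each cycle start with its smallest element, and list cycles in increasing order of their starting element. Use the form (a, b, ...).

Iterating α from 1 gives 1 → 4 → 10 → 3 → 8 → 7 → 9 → 5 → 2 → 1; that is the 9-cycle (1, 4, 10, 3, 8, 7, 9, 5, 2).
Repeating from the next unused element and collecting all non-trivial cycles gives (1, 4, 10, 3, 8, 7, 9, 5, 2).

(1, 4, 10, 3, 8, 7, 9, 5, 2)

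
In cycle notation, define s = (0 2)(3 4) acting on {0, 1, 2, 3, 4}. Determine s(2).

0

2 appears in (0 2); the next entry (wrapping around) is 0.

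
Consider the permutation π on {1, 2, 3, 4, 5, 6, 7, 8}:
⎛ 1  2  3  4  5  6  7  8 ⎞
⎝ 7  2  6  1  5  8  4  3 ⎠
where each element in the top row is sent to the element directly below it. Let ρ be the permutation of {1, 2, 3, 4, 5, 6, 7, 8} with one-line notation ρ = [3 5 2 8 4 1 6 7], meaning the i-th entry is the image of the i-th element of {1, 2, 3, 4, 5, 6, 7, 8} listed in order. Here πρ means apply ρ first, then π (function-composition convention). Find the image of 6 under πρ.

7

ρ(6) = 1, then π(1) = 7; composing gives (πρ)(6) = 7.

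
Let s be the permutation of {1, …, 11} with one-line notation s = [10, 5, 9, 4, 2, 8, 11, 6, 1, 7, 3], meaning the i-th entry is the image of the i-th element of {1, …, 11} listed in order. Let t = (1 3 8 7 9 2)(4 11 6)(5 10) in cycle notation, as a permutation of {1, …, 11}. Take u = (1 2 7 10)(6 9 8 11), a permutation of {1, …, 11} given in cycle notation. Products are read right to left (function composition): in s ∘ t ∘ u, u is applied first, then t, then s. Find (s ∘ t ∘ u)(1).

(s ∘ t ∘ u)(1) = s(t(u(1))). u(1) = 2, then t(2) = 1, then s(1) = 10, so the result is 10.

10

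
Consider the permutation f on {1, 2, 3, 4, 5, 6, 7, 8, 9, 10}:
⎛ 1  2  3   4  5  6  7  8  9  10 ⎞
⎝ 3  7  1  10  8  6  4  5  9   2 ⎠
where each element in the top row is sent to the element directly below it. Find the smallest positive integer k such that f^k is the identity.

4

Decomposing into disjoint cycles gives cycle lengths 4, 2, 2, 1, 1.
The order is lcm(4, 2, 2) = 4.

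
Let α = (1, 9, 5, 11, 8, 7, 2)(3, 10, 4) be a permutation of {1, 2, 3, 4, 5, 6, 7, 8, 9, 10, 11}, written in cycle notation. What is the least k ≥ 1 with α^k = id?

21

The cycle type of α is (7, 3, 1).
The order of α is the least common multiple of its cycle lengths: lcm(7, 3) = 21.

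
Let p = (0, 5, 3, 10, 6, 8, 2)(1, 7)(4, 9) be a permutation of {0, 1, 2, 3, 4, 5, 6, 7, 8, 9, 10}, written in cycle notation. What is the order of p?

The cycle type of p is (7, 2, 2).
The order is lcm(7, 2, 2) = 14.

14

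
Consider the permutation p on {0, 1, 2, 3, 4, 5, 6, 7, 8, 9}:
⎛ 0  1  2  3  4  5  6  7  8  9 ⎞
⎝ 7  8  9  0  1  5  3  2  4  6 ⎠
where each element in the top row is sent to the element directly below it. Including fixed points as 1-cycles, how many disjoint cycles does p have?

3

The cycle decomposition is (0 7 2 9 6 3)(1 8 4)(5), which has 3 cycles (counting 1-cycles).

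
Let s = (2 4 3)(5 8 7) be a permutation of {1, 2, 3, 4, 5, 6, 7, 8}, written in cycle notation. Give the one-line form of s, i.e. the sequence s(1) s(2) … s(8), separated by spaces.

1 4 2 3 8 6 5 7

Image by image: 1↦1, 2↦4, 3↦2, 4↦3, 5↦8, 6↦6, 7↦5, 8↦7.
So the one-line form is 1 4 2 3 8 6 5 7.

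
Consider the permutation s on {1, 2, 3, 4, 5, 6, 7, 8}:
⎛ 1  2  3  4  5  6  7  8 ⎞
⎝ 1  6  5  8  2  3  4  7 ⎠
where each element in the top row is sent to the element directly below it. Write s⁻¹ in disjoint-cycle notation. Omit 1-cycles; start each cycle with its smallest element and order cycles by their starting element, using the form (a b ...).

First write s in disjoint cycles: (2 6 3 5)(4 8 7).
Reversing each cycle (and rotating so the smallest element leads) gives s⁻¹ = (2 5 3 6)(4 7 8).

(2 5 3 6)(4 7 8)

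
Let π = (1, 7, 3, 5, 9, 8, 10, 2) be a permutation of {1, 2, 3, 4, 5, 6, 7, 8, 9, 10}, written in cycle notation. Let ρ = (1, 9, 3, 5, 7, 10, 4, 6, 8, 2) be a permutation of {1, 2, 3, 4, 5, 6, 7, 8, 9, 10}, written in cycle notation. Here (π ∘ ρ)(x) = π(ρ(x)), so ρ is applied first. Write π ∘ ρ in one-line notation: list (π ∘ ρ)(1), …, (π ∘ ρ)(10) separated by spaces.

For each element, apply ρ then π: 1 → 9 → 8; 2 → 1 → 7; 3 → 5 → 9; 4 → 6 → 6; 5 → 7 → 3; 6 → 8 → 10; 7 → 10 → 2; 8 → 2 → 1; 9 → 3 → 5; 10 → 4 → 4.
So π ∘ ρ in one-line form is 8 7 9 6 3 10 2 1 5 4.

8 7 9 6 3 10 2 1 5 4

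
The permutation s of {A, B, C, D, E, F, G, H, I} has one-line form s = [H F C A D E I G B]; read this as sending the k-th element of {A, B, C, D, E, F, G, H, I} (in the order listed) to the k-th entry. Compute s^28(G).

Tracing G → I → … returns to G after 8 steps, so G lies in an 8-cycle (A, H, G, I, B, F, E, D).
On an 8-cycle, s^8 is the identity, so s^28 = s^4 there (28 ≡ 4 mod 8).
Stepping 4 places around the cycle: G → I → B → F → E.

E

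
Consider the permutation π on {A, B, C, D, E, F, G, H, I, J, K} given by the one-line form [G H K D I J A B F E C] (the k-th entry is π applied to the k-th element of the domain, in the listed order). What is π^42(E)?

F

Tracing E → I → … returns to E after 4 steps, so E lies in a 4-cycle (E I F J).
On a 4-cycle, π^4 is the identity, so π^42 = π^2 there (42 ≡ 2 mod 4).
Stepping 2 places around the cycle: E → I → F.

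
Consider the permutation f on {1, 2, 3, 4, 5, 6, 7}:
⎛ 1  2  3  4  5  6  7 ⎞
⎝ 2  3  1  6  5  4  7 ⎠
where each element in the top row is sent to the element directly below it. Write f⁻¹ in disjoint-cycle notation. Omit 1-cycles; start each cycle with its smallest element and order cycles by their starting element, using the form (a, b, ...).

First write f in disjoint cycles: (1, 2, 3)(4, 6).
The inverse reverses every cycle; in canonical form, f⁻¹ = (1, 3, 2)(4, 6).

(1, 3, 2)(4, 6)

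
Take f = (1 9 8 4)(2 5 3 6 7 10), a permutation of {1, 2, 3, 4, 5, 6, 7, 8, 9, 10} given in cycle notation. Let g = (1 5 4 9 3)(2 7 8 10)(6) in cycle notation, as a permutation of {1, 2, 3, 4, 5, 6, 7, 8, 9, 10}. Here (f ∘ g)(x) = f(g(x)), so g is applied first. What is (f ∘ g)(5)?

1

(f ∘ g)(5) = f(g(5)). g(5) = 4, then f(4) = 1. So (f ∘ g)(5) = 1.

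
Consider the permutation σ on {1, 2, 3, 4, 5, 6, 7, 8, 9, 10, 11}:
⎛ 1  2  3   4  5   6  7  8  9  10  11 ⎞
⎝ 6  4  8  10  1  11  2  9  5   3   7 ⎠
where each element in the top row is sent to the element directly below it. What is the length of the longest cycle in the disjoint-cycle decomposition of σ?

11

Decomposing into disjoint cycles gives (1, 6, 11, 7, 2, 4, 10, 3, 8, 9, 5); the longest has length 11.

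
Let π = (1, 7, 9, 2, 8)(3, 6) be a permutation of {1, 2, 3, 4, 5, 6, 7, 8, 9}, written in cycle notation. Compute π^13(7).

7 lies in the 5-cycle (1, 7, 9, 2, 8).
Powers repeat with period 5 on this cycle, and 13 mod 5 = 3, so π^13(7) = π^3(7).
Advancing 3 steps from 7: 7 → 9 → 2 → 8.

8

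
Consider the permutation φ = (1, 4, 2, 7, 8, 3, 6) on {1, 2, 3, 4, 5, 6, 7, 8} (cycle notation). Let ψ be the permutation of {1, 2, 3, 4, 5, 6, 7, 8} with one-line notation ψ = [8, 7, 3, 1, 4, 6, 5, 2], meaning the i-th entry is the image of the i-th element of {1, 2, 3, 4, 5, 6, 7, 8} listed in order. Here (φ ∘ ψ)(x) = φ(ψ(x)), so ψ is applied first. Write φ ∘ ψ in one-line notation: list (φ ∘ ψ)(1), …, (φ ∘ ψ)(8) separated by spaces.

(φ ∘ ψ)(x) = φ(ψ(x)). Computing each image: φ(ψ(1)) = φ(8) = 3, φ(ψ(2)) = φ(7) = 8, φ(ψ(3)) = φ(3) = 6, φ(ψ(4)) = φ(1) = 4, φ(ψ(5)) = φ(4) = 2, φ(ψ(6)) = φ(6) = 1, φ(ψ(7)) = φ(5) = 5, φ(ψ(8)) = φ(2) = 7.
Hence φ ∘ ψ = [3 8 6 4 2 1 5 7].

3 8 6 4 2 1 5 7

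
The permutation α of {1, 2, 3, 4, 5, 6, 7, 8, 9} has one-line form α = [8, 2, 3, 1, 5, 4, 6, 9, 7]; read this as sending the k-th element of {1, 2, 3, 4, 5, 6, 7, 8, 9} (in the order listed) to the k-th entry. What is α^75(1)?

Tracing 1 → 8 → … returns to 1 after 6 steps, so 1 lies in a 6-cycle (1, 8, 9, 7, 6, 4).
Powers repeat with period 6 on this cycle, and 75 mod 6 = 3, so α^75(1) = α^3(1).
Stepping 3 places around the cycle: 1 → 8 → 9 → 7.

7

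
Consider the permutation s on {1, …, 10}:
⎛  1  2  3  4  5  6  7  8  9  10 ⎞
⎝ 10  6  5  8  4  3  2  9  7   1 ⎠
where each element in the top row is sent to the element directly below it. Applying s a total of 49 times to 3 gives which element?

5

Tracing 3 → 5 → … returns to 3 after 8 steps, so 3 lies in an 8-cycle (2, 6, 3, 5, 4, 8, 9, 7).
On an 8-cycle, s^8 is the identity, so s^49 = s^1 there (49 ≡ 1 mod 8).
Advancing 1 step from 3: 3 → 5.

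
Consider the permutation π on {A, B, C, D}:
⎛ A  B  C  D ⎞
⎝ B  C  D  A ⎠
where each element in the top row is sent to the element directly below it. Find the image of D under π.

A

The entry below D in the array is A, so π(D) = A.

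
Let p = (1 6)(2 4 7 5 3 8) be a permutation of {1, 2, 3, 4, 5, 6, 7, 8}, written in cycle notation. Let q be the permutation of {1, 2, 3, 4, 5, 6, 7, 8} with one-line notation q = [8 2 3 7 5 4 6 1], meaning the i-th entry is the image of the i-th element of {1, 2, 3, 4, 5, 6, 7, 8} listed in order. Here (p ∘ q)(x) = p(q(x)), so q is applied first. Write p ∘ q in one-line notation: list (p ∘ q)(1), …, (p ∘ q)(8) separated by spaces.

2 4 8 5 3 7 1 6

(p ∘ q)(x) = p(q(x)). Computing each image: p(q(1)) = p(8) = 2, p(q(2)) = p(2) = 4, p(q(3)) = p(3) = 8, p(q(4)) = p(7) = 5, p(q(5)) = p(5) = 3, p(q(6)) = p(4) = 7, p(q(7)) = p(6) = 1, p(q(8)) = p(1) = 6.
Hence p ∘ q = [2 4 8 5 3 7 1 6].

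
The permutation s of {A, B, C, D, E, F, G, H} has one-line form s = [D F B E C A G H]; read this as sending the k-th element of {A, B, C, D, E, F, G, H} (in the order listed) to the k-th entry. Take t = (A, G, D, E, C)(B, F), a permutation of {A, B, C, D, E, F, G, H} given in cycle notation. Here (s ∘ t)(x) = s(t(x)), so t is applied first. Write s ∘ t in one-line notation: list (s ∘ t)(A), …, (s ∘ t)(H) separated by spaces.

G A D C B F E H

(s ∘ t)(x) = s(t(x)). Computing each image: s(t(A)) = s(G) = G, s(t(B)) = s(F) = A, s(t(C)) = s(A) = D, s(t(D)) = s(E) = C, s(t(E)) = s(C) = B, s(t(F)) = s(B) = F, s(t(G)) = s(D) = E, s(t(H)) = s(H) = H.
Hence s ∘ t = [G A D C B F E H].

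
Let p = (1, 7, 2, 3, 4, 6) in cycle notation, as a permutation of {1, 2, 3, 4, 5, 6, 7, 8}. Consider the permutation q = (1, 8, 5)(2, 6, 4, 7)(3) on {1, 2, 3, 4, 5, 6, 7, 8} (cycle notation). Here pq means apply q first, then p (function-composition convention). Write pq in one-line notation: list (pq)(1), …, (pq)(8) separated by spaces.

8 1 4 2 7 6 3 5

Chase each element through q then p: 1 → 8 → 8; 2 → 6 → 1; 3 → 3 → 4; 4 → 7 → 2; 5 → 1 → 7; 6 → 4 → 6; 7 → 2 → 3; 8 → 5 → 5.
Collecting the images, pq = [8 1 4 2 7 6 3 5].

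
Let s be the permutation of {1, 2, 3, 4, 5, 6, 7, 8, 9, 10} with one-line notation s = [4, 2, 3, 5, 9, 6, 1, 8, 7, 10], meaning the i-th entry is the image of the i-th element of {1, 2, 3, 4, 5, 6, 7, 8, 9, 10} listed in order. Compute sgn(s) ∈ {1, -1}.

In disjoint-cycle form the cycle lengths are 5, 1, 1, 1, 1, 1.
A cycle of length ℓ contributes ℓ−1 transpositions, so s is a product of 4 transpositions — even.

1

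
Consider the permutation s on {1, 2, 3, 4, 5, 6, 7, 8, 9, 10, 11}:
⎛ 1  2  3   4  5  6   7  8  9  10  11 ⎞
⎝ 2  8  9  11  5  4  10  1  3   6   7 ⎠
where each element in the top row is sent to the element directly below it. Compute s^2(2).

1

Tracing 2 → 8 → … returns to 2 after 3 steps, so 2 lies in a 3-cycle (1 2 8).
Advancing 2 steps from 2: 2 → 8 → 1.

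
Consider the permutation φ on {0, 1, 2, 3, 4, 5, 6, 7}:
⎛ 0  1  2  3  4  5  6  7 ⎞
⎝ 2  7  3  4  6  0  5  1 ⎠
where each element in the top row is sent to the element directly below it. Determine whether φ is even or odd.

In disjoint-cycle form the cycle lengths are 6, 2.
A cycle of length ℓ contributes ℓ−1 transpositions, so φ is a product of 5 + 1 = 6 transpositions — even.

even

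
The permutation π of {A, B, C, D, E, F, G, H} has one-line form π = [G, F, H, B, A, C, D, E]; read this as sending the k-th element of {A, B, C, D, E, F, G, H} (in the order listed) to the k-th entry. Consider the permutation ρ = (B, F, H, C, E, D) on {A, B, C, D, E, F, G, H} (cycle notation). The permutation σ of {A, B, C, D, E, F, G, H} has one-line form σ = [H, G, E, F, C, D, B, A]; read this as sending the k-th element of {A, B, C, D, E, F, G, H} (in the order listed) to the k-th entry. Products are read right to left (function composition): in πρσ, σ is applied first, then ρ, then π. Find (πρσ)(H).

Chase H: σ(H) = A; ρ(A) = A; π(A) = G. Hence (πρσ)(H) = G.

G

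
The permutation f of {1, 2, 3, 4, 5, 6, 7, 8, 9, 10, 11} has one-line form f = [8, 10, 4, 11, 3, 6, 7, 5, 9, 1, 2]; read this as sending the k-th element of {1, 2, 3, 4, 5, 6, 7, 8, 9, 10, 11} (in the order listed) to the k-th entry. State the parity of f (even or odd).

odd

In disjoint-cycle form the cycle lengths are 8, 1, 1, 1.
A cycle of length ℓ contributes ℓ−1 transpositions, so f is a product of 7 transpositions — odd.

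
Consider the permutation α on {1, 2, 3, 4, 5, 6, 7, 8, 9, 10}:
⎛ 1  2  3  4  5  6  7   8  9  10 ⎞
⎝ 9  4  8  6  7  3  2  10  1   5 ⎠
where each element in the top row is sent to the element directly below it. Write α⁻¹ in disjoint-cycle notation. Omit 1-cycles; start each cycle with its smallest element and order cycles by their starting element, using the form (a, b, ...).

(1, 9)(2, 7, 5, 10, 8, 3, 6, 4)

The cycle decomposition of α is (1, 9)(2, 4, 6, 3, 8, 10, 5, 7).
Reversing each cycle (and rotating so the smallest element leads) gives α⁻¹ = (1, 9)(2, 7, 5, 10, 8, 3, 6, 4).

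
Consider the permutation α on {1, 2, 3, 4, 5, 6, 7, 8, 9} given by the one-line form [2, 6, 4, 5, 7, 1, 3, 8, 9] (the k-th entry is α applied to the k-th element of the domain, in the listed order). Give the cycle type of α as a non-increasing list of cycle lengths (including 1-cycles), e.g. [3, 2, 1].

The disjoint cycles are (1 2 6)(3 4 5 7)(8)(9), with lengths 4, 3, 1, 1 in non-increasing order.

[4, 3, 1, 1]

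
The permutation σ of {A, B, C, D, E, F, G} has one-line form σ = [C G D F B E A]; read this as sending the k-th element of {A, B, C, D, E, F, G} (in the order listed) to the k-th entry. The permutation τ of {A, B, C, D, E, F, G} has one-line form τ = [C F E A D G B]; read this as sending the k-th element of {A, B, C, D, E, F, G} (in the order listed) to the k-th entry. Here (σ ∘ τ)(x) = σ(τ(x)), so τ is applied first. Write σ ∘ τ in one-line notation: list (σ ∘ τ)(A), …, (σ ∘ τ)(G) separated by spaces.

D E B C F A G

Chase each element through τ then σ: A → C → D; B → F → E; C → E → B; D → A → C; E → D → F; F → G → A; G → B → G.
Collecting the images, σ ∘ τ = [D E B C F A G].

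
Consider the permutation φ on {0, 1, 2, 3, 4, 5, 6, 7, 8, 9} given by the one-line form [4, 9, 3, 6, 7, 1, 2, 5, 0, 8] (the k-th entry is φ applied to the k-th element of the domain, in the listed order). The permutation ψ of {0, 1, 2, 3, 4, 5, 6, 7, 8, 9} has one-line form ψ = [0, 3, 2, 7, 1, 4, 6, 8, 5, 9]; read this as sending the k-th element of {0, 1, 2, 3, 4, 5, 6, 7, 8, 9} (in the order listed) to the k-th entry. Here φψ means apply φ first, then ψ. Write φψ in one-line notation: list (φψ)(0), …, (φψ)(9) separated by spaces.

Chase each element through φ then ψ: 0 → 4 → 1; 1 → 9 → 9; 2 → 3 → 7; 3 → 6 → 6; 4 → 7 → 8; 5 → 1 → 3; 6 → 2 → 2; 7 → 5 → 4; 8 → 0 → 0; 9 → 8 → 5.
So φψ in one-line form is 1 9 7 6 8 3 2 4 0 5.

1 9 7 6 8 3 2 4 0 5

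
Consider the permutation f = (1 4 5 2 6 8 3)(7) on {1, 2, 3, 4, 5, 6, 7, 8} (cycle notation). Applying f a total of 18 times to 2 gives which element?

2 lies in the 7-cycle (1 4 5 2 6 8 3).
Powers repeat with period 7 on this cycle, and 18 mod 7 = 4, so f^18(2) = f^4(2).
Advancing 4 steps from 2: 2 → 6 → 8 → 3 → 1.

1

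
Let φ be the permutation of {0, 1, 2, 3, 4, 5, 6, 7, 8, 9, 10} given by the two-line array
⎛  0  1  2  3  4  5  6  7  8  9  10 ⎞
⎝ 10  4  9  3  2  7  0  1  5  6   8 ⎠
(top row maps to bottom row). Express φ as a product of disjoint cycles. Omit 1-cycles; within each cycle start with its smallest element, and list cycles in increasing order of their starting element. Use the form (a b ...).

(0 10 8 5 7 1 4 2 9 6)

Start at 0 and follow images: 0 → 10 → 8 → 5 → 7 → 1 → 4 → 2 → 9 → 6 → 0, giving the cycle (0 10 8 5 7 1 4 2 9 6).
Continuing from each remaining unvisited element yields (0 10 8 5 7 1 4 2 9 6).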